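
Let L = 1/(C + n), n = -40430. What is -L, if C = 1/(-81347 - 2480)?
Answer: 83827/3389125611 ≈ 2.4734e-5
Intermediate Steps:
C = -1/83827 (C = 1/(-83827) = -1/83827 ≈ -1.1929e-5)
L = -83827/3389125611 (L = 1/(-1/83827 - 40430) = 1/(-3389125611/83827) = -83827/3389125611 ≈ -2.4734e-5)
-L = -1*(-83827/3389125611) = 83827/3389125611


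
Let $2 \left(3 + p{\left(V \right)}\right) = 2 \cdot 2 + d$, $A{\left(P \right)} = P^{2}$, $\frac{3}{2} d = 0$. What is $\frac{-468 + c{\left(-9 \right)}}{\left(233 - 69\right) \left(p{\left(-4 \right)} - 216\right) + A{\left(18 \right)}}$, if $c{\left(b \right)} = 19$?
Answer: $\frac{449}{35264} \approx 0.012733$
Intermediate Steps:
$d = 0$ ($d = \frac{2}{3} \cdot 0 = 0$)
$p{\left(V \right)} = -1$ ($p{\left(V \right)} = -3 + \frac{2 \cdot 2 + 0}{2} = -3 + \frac{4 + 0}{2} = -3 + \frac{1}{2} \cdot 4 = -3 + 2 = -1$)
$\frac{-468 + c{\left(-9 \right)}}{\left(233 - 69\right) \left(p{\left(-4 \right)} - 216\right) + A{\left(18 \right)}} = \frac{-468 + 19}{\left(233 - 69\right) \left(-1 - 216\right) + 18^{2}} = - \frac{449}{164 \left(-217\right) + 324} = - \frac{449}{-35588 + 324} = - \frac{449}{-35264} = \left(-449\right) \left(- \frac{1}{35264}\right) = \frac{449}{35264}$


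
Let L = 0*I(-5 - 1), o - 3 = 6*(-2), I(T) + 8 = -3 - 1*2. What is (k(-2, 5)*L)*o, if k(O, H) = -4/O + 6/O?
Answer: 0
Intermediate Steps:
k(O, H) = 2/O
I(T) = -13 (I(T) = -8 + (-3 - 1*2) = -8 + (-3 - 2) = -8 - 5 = -13)
o = -9 (o = 3 + 6*(-2) = 3 - 12 = -9)
L = 0 (L = 0*(-13) = 0)
(k(-2, 5)*L)*o = ((2/(-2))*0)*(-9) = ((2*(-½))*0)*(-9) = -1*0*(-9) = 0*(-9) = 0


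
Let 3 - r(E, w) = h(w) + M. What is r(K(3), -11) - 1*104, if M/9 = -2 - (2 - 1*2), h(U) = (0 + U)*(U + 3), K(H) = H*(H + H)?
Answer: -171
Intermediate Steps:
K(H) = 2*H² (K(H) = H*(2*H) = 2*H²)
h(U) = U*(3 + U)
M = -18 (M = 9*(-2 - (2 - 1*2)) = 9*(-2 - (2 - 2)) = 9*(-2 - 1*0) = 9*(-2 + 0) = 9*(-2) = -18)
r(E, w) = 21 - w*(3 + w) (r(E, w) = 3 - (w*(3 + w) - 18) = 3 - (-18 + w*(3 + w)) = 3 + (18 - w*(3 + w)) = 21 - w*(3 + w))
r(K(3), -11) - 1*104 = (21 - 1*(-11)*(3 - 11)) - 1*104 = (21 - 1*(-11)*(-8)) - 104 = (21 - 88) - 104 = -67 - 104 = -171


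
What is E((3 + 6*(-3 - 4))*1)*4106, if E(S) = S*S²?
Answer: -243563814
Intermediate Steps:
E(S) = S³
E((3 + 6*(-3 - 4))*1)*4106 = ((3 + 6*(-3 - 4))*1)³*4106 = ((3 + 6*(-7))*1)³*4106 = ((3 - 42)*1)³*4106 = (-39*1)³*4106 = (-39)³*4106 = -59319*4106 = -243563814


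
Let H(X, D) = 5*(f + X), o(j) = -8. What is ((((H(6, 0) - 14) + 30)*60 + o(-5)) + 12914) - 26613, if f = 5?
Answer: -9447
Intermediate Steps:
H(X, D) = 25 + 5*X (H(X, D) = 5*(5 + X) = 25 + 5*X)
((((H(6, 0) - 14) + 30)*60 + o(-5)) + 12914) - 26613 = (((((25 + 5*6) - 14) + 30)*60 - 8) + 12914) - 26613 = (((((25 + 30) - 14) + 30)*60 - 8) + 12914) - 26613 = ((((55 - 14) + 30)*60 - 8) + 12914) - 26613 = (((41 + 30)*60 - 8) + 12914) - 26613 = ((71*60 - 8) + 12914) - 26613 = ((4260 - 8) + 12914) - 26613 = (4252 + 12914) - 26613 = 17166 - 26613 = -9447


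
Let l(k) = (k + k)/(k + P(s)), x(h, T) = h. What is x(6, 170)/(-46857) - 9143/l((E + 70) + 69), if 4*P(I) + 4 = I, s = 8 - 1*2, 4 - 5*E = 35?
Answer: -190358426473/41484064 ≈ -4588.7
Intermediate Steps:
E = -31/5 (E = ⅘ - ⅕*35 = ⅘ - 7 = -31/5 ≈ -6.2000)
s = 6 (s = 8 - 2 = 6)
P(I) = -1 + I/4
l(k) = 2*k/(½ + k) (l(k) = (k + k)/(k + (-1 + (¼)*6)) = (2*k)/(k + (-1 + 3/2)) = (2*k)/(k + ½) = (2*k)/(½ + k) = 2*k/(½ + k))
x(6, 170)/(-46857) - 9143/l((E + 70) + 69) = 6/(-46857) - 9143*(1 + 2*((-31/5 + 70) + 69))/(4*((-31/5 + 70) + 69)) = 6*(-1/46857) - 9143*(1 + 2*(319/5 + 69))/(4*(319/5 + 69)) = -2/15619 - 9143/(4*(664/5)/(1 + 2*(664/5))) = -2/15619 - 9143/(4*(664/5)/(1 + 1328/5)) = -2/15619 - 9143/(4*(664/5)/(1333/5)) = -2/15619 - 9143/(4*(664/5)*(5/1333)) = -2/15619 - 9143/2656/1333 = -2/15619 - 9143*1333/2656 = -2/15619 - 12187619/2656 = -190358426473/41484064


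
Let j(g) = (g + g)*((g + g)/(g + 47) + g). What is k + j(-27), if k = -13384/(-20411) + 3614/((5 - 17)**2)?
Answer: 11973889873/7347960 ≈ 1629.6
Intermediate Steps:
k = 37846325/1469592 (k = -13384*(-1/20411) + 3614/((-12)**2) = 13384/20411 + 3614/144 = 13384/20411 + 3614*(1/144) = 13384/20411 + 1807/72 = 37846325/1469592 ≈ 25.753)
j(g) = 2*g*(g + 2*g/(47 + g)) (j(g) = (2*g)*((2*g)/(47 + g) + g) = (2*g)*(2*g/(47 + g) + g) = (2*g)*(g + 2*g/(47 + g)) = 2*g*(g + 2*g/(47 + g)))
k + j(-27) = 37846325/1469592 + 2*(-27)**2*(49 - 27)/(47 - 27) = 37846325/1469592 + 2*729*22/20 = 37846325/1469592 + 2*729*(1/20)*22 = 37846325/1469592 + 8019/5 = 11973889873/7347960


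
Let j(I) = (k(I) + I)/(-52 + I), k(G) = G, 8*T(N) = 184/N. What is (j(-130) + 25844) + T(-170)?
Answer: 30755899/1190 ≈ 25845.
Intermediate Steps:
T(N) = 23/N (T(N) = (184/N)/8 = 23/N)
j(I) = 2*I/(-52 + I) (j(I) = (I + I)/(-52 + I) = (2*I)/(-52 + I) = 2*I/(-52 + I))
(j(-130) + 25844) + T(-170) = (2*(-130)/(-52 - 130) + 25844) + 23/(-170) = (2*(-130)/(-182) + 25844) + 23*(-1/170) = (2*(-130)*(-1/182) + 25844) - 23/170 = (10/7 + 25844) - 23/170 = 180918/7 - 23/170 = 30755899/1190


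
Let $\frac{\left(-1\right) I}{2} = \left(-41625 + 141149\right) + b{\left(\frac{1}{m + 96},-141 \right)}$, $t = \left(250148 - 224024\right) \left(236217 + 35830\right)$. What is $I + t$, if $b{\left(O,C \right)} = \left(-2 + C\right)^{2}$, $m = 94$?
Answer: $7106715882$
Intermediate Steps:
$t = 7106955828$ ($t = 26124 \cdot 272047 = 7106955828$)
$I = -239946$ ($I = - 2 \left(\left(-41625 + 141149\right) + \left(-2 - 141\right)^{2}\right) = - 2 \left(99524 + \left(-143\right)^{2}\right) = - 2 \left(99524 + 20449\right) = \left(-2\right) 119973 = -239946$)
$I + t = -239946 + 7106955828 = 7106715882$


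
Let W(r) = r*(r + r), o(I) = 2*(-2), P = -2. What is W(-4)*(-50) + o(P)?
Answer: -1604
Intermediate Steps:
o(I) = -4
W(r) = 2*r² (W(r) = r*(2*r) = 2*r²)
W(-4)*(-50) + o(P) = (2*(-4)²)*(-50) - 4 = (2*16)*(-50) - 4 = 32*(-50) - 4 = -1600 - 4 = -1604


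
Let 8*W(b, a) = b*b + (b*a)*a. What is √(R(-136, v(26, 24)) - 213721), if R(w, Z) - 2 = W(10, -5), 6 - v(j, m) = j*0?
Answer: I*√854701/2 ≈ 462.25*I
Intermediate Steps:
v(j, m) = 6 (v(j, m) = 6 - j*0 = 6 - 1*0 = 6 + 0 = 6)
W(b, a) = b²/8 + b*a²/8 (W(b, a) = (b*b + (b*a)*a)/8 = (b² + (a*b)*a)/8 = (b² + b*a²)/8 = b²/8 + b*a²/8)
R(w, Z) = 183/4 (R(w, Z) = 2 + (⅛)*10*(10 + (-5)²) = 2 + (⅛)*10*(10 + 25) = 2 + (⅛)*10*35 = 2 + 175/4 = 183/4)
√(R(-136, v(26, 24)) - 213721) = √(183/4 - 213721) = √(-854701/4) = I*√854701/2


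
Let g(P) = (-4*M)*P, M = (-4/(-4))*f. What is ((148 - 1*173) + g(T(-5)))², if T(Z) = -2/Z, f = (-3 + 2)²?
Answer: 17689/25 ≈ 707.56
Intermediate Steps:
f = 1 (f = (-1)² = 1)
M = 1 (M = -4/(-4)*1 = -4*(-¼)*1 = 1*1 = 1)
g(P) = -4*P (g(P) = (-4*1)*P = -4*P)
((148 - 1*173) + g(T(-5)))² = ((148 - 1*173) - (-8)/(-5))² = ((148 - 173) - (-8)*(-1)/5)² = (-25 - 4*⅖)² = (-25 - 8/5)² = (-133/5)² = 17689/25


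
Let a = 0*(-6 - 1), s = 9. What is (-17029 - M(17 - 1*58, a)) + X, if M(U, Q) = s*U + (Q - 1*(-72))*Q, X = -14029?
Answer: -30689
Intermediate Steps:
a = 0 (a = 0*(-7) = 0)
M(U, Q) = 9*U + Q*(72 + Q) (M(U, Q) = 9*U + (Q - 1*(-72))*Q = 9*U + (Q + 72)*Q = 9*U + (72 + Q)*Q = 9*U + Q*(72 + Q))
(-17029 - M(17 - 1*58, a)) + X = (-17029 - (0² + 9*(17 - 1*58) + 72*0)) - 14029 = (-17029 - (0 + 9*(17 - 58) + 0)) - 14029 = (-17029 - (0 + 9*(-41) + 0)) - 14029 = (-17029 - (0 - 369 + 0)) - 14029 = (-17029 - 1*(-369)) - 14029 = (-17029 + 369) - 14029 = -16660 - 14029 = -30689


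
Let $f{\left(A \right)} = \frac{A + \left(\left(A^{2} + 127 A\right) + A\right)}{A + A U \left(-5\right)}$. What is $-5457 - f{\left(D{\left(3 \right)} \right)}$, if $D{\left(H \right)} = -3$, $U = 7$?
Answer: $- \frac{92706}{17} \approx -5453.3$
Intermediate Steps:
$f{\left(A \right)} = - \frac{A^{2} + 129 A}{34 A}$ ($f{\left(A \right)} = \frac{A + \left(\left(A^{2} + 127 A\right) + A\right)}{A + A 7 \left(-5\right)} = \frac{A + \left(A^{2} + 128 A\right)}{A + 7 A \left(-5\right)} = \frac{A^{2} + 129 A}{A - 35 A} = \frac{A^{2} + 129 A}{\left(-34\right) A} = \left(A^{2} + 129 A\right) \left(- \frac{1}{34 A}\right) = - \frac{A^{2} + 129 A}{34 A}$)
$-5457 - f{\left(D{\left(3 \right)} \right)} = -5457 - \left(- \frac{129}{34} - - \frac{3}{34}\right) = -5457 - \left(- \frac{129}{34} + \frac{3}{34}\right) = -5457 - - \frac{63}{17} = -5457 + \frac{63}{17} = - \frac{92706}{17}$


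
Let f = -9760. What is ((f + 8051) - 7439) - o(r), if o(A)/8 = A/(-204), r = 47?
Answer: -466454/51 ≈ -9146.2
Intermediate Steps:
o(A) = -2*A/51 (o(A) = 8*(A/(-204)) = 8*(A*(-1/204)) = 8*(-A/204) = -2*A/51)
((f + 8051) - 7439) - o(r) = ((-9760 + 8051) - 7439) - (-2)*47/51 = (-1709 - 7439) - 1*(-94/51) = -9148 + 94/51 = -466454/51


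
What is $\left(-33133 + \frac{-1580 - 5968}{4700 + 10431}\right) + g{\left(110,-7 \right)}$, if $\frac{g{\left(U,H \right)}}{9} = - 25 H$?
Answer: $- \frac{477511646}{15131} \approx -31559.0$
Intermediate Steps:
$g{\left(U,H \right)} = - 225 H$ ($g{\left(U,H \right)} = 9 \left(- 25 H\right) = - 225 H$)
$\left(-33133 + \frac{-1580 - 5968}{4700 + 10431}\right) + g{\left(110,-7 \right)} = \left(-33133 + \frac{-1580 - 5968}{4700 + 10431}\right) - -1575 = \left(-33133 - \frac{7548}{15131}\right) + 1575 = - \frac{501342971}{15131} + 1575 = - \frac{477511646}{15131}$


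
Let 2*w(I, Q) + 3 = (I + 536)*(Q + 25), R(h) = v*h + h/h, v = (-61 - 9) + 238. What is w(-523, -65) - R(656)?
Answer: -220941/2 ≈ -1.1047e+5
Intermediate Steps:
v = 168 (v = -70 + 238 = 168)
R(h) = 1 + 168*h (R(h) = 168*h + h/h = 168*h + 1 = 1 + 168*h)
w(I, Q) = -3/2 + (25 + Q)*(536 + I)/2 (w(I, Q) = -3/2 + ((I + 536)*(Q + 25))/2 = -3/2 + ((536 + I)*(25 + Q))/2 = -3/2 + ((25 + Q)*(536 + I))/2 = -3/2 + (25 + Q)*(536 + I)/2)
w(-523, -65) - R(656) = (13397/2 + 268*(-65) + (25/2)*(-523) + (½)*(-523)*(-65)) - (1 + 168*656) = (13397/2 - 17420 - 13075/2 + 33995/2) - (1 + 110208) = -523/2 - 1*110209 = -523/2 - 110209 = -220941/2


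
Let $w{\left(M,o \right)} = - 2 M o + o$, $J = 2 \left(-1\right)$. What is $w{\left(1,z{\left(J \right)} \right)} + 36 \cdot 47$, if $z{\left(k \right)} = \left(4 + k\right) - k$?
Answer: $1688$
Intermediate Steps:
$J = -2$
$z{\left(k \right)} = 4$
$w{\left(M,o \right)} = o - 2 M o$ ($w{\left(M,o \right)} = - 2 M o + o = o - 2 M o$)
$w{\left(1,z{\left(J \right)} \right)} + 36 \cdot 47 = 4 \left(1 - 2\right) + 36 \cdot 47 = 4 \left(1 - 2\right) + 1692 = 4 \left(-1\right) + 1692 = -4 + 1692 = 1688$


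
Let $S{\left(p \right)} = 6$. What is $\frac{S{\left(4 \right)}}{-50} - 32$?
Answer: $- \frac{803}{25} \approx -32.12$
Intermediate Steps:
$\frac{S{\left(4 \right)}}{-50} - 32 = \frac{1}{-50} \cdot 6 - 32 = \left(- \frac{1}{50}\right) 6 - 32 = - \frac{3}{25} - 32 = - \frac{803}{25}$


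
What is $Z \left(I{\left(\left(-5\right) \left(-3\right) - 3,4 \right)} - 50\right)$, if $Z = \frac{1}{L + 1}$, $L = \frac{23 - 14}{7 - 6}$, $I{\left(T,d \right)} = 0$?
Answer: $-5$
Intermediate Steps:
$L = 9$ ($L = \frac{9}{1} = 9 \cdot 1 = 9$)
$Z = \frac{1}{10}$ ($Z = \frac{1}{9 + 1} = \frac{1}{10} \approx 0.1$)
$Z \left(I{\left(\left(-5\right) \left(-3\right) - 3,4 \right)} - 50\right) = \frac{0 - 50}{10} = \frac{1}{10} \left(-50\right) = -5$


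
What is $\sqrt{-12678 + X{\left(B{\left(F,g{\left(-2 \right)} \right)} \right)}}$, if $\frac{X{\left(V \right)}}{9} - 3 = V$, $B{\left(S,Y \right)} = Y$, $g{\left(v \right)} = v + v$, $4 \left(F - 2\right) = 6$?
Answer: $i \sqrt{12687} \approx 112.64 i$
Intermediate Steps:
$F = \frac{7}{2}$ ($F = 2 + \frac{1}{4} \cdot 6 = 2 + \frac{3}{2} = \frac{7}{2} \approx 3.5$)
$g{\left(v \right)} = 2 v$
$X{\left(V \right)} = 27 + 9 V$
$\sqrt{-12678 + X{\left(B{\left(F,g{\left(-2 \right)} \right)} \right)}} = \sqrt{-12678 + \left(27 + 9 \cdot 2 \left(-2\right)\right)} = \sqrt{-12678 + \left(27 + 9 \left(-4\right)\right)} = \sqrt{-12678 + \left(27 - 36\right)} = \sqrt{-12678 - 9} = \sqrt{-12687} = i \sqrt{12687}$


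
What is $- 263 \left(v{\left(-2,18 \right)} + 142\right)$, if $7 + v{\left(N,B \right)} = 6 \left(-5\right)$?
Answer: $-27615$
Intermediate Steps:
$v{\left(N,B \right)} = -37$ ($v{\left(N,B \right)} = -7 + 6 \left(-5\right) = -7 - 30 = -37$)
$- 263 \left(v{\left(-2,18 \right)} + 142\right) = - 263 \left(-37 + 142\right) = \left(-263\right) 105 = -27615$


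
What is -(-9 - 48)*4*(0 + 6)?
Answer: 1368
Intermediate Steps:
-(-9 - 48)*4*(0 + 6) = -(-57)*4*6 = -(-57)*24 = -1*(-1368) = 1368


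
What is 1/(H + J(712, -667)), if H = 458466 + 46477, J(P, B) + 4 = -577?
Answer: 1/504362 ≈ 1.9827e-6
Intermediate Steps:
J(P, B) = -581 (J(P, B) = -4 - 577 = -581)
H = 504943
1/(H + J(712, -667)) = 1/(504943 - 581) = 1/504362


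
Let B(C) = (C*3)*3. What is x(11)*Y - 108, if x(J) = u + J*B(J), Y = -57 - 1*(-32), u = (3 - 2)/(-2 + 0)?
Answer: -54641/2 ≈ -27321.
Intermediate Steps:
B(C) = 9*C (B(C) = (3*C)*3 = 9*C)
u = -½ (u = 1/(-2) = 1*(-½) = -½ ≈ -0.50000)
Y = -25 (Y = -57 + 32 = -25)
x(J) = -½ + 9*J² (x(J) = -½ + J*(9*J) = -½ + 9*J²)
x(11)*Y - 108 = (-½ + 9*11²)*(-25) - 108 = (-½ + 9*121)*(-25) - 108 = (-½ + 1089)*(-25) - 108 = (2177/2)*(-25) - 108 = -54425/2 - 108 = -54641/2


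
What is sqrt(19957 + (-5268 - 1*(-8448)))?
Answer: sqrt(23137) ≈ 152.11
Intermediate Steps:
sqrt(19957 + (-5268 - 1*(-8448))) = sqrt(19957 + (-5268 + 8448)) = sqrt(19957 + 3180) = sqrt(23137)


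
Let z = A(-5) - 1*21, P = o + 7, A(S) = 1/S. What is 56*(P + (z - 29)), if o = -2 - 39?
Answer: -23576/5 ≈ -4715.2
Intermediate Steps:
o = -41
P = -34 (P = -41 + 7 = -34)
z = -106/5 (z = 1/(-5) - 1*21 = -1/5 - 21 = -106/5 ≈ -21.200)
56*(P + (z - 29)) = 56*(-34 + (-106/5 - 29)) = 56*(-34 - 251/5) = 56*(-421/5) = -23576/5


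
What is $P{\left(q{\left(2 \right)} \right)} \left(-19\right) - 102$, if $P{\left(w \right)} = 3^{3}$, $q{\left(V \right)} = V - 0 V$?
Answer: $-615$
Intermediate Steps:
$q{\left(V \right)} = V$ ($q{\left(V \right)} = V - 0 = V + 0 = V$)
$P{\left(w \right)} = 27$
$P{\left(q{\left(2 \right)} \right)} \left(-19\right) - 102 = 27 \left(-19\right) - 102 = -513 - 102 = -615$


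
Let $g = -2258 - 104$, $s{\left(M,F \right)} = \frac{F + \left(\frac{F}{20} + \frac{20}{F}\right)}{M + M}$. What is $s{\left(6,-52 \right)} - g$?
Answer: $\frac{919393}{390} \approx 2357.4$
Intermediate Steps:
$s{\left(M,F \right)} = \frac{\frac{20}{F} + \frac{21 F}{20}}{2 M}$ ($s{\left(M,F \right)} = \frac{F + \left(F \frac{1}{20} + \frac{20}{F}\right)}{2 M} = \left(F + \left(\frac{F}{20} + \frac{20}{F}\right)\right) \frac{1}{2 M} = \left(F + \left(\frac{20}{F} + \frac{F}{20}\right)\right) \frac{1}{2 M} = \left(\frac{20}{F} + \frac{21 F}{20}\right) \frac{1}{2 M} = \frac{\frac{20}{F} + \frac{21 F}{20}}{2 M}$)
$g = -2362$
$s{\left(6,-52 \right)} - g = \frac{400 + 21 \left(-52\right)^{2}}{40 \left(-52\right) 6} - -2362 = \frac{1}{40} \left(- \frac{1}{52}\right) \frac{1}{6} \left(400 + 21 \cdot 2704\right) + 2362 = \frac{1}{40} \left(- \frac{1}{52}\right) \frac{1}{6} \left(400 + 56784\right) + 2362 = \frac{1}{40} \left(- \frac{1}{52}\right) \frac{1}{6} \cdot 57184 + 2362 = - \frac{1787}{390} + 2362 = \frac{919393}{390}$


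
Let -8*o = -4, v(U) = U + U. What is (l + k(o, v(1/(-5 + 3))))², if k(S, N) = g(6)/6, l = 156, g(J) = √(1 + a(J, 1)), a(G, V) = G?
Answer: (936 + √7)²/36 ≈ 24474.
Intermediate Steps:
v(U) = 2*U
o = ½ (o = -⅛*(-4) = ½ ≈ 0.50000)
g(J) = √(1 + J)
k(S, N) = √7/6 (k(S, N) = √(1 + 6)/6 = √7*(⅙) = √7/6)
(l + k(o, v(1/(-5 + 3))))² = (156 + √7/6)²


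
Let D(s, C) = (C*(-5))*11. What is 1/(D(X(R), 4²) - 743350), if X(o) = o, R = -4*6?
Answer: -1/744230 ≈ -1.3437e-6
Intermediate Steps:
R = -24
D(s, C) = -55*C (D(s, C) = -5*C*11 = -55*C)
1/(D(X(R), 4²) - 743350) = 1/(-55*4² - 743350) = 1/(-55*16 - 743350) = 1/(-880 - 743350) = 1/(-744230) = -1/744230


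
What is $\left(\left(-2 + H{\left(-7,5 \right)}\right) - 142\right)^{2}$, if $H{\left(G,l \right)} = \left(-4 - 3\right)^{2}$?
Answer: $9025$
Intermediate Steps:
$H{\left(G,l \right)} = 49$ ($H{\left(G,l \right)} = \left(-7\right)^{2} = 49$)
$\left(\left(-2 + H{\left(-7,5 \right)}\right) - 142\right)^{2} = \left(\left(-2 + 49\right) - 142\right)^{2} = \left(47 - 142\right)^{2} = \left(-95\right)^{2} = 9025$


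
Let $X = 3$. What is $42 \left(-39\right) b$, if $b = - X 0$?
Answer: $0$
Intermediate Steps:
$b = 0$ ($b = \left(-1\right) 3 \cdot 0 = \left(-3\right) 0 = 0$)
$42 \left(-39\right) b = 42 \left(-39\right) 0 = \left(-1638\right) 0 = 0$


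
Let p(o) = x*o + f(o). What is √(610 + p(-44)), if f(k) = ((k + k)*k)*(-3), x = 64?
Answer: I*√13822 ≈ 117.57*I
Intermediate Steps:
f(k) = -6*k² (f(k) = ((2*k)*k)*(-3) = (2*k²)*(-3) = -6*k²)
p(o) = -6*o² + 64*o (p(o) = 64*o - 6*o² = -6*o² + 64*o)
√(610 + p(-44)) = √(610 + 2*(-44)*(32 - 3*(-44))) = √(610 + 2*(-44)*(32 + 132)) = √(610 + 2*(-44)*164) = √(610 - 14432) = √(-13822) = I*√13822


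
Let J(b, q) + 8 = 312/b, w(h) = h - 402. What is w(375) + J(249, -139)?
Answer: -2801/83 ≈ -33.747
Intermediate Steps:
w(h) = -402 + h
J(b, q) = -8 + 312/b
w(375) + J(249, -139) = (-402 + 375) + (-8 + 312/249) = -27 + (-8 + 312*(1/249)) = -27 + (-8 + 104/83) = -27 - 560/83 = -2801/83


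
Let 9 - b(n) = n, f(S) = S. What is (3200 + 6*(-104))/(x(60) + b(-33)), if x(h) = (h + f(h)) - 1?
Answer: 16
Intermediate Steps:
b(n) = 9 - n
x(h) = -1 + 2*h (x(h) = (h + h) - 1 = 2*h - 1 = -1 + 2*h)
(3200 + 6*(-104))/(x(60) + b(-33)) = (3200 + 6*(-104))/((-1 + 2*60) + (9 - 1*(-33))) = (3200 - 624)/((-1 + 120) + (9 + 33)) = 2576/(119 + 42) = 2576/161 = 2576*(1/161) = 16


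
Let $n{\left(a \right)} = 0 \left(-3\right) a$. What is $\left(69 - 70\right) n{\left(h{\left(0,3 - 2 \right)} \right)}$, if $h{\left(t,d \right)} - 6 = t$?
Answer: $0$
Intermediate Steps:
$h{\left(t,d \right)} = 6 + t$
$n{\left(a \right)} = 0$ ($n{\left(a \right)} = 0 a = 0$)
$\left(69 - 70\right) n{\left(h{\left(0,3 - 2 \right)} \right)} = \left(69 - 70\right) 0 = \left(-1\right) 0 = 0$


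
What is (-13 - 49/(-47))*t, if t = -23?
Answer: 12926/47 ≈ 275.02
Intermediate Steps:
(-13 - 49/(-47))*t = (-13 - 49/(-47))*(-23) = (-13 - 49*(-1/47))*(-23) = (-13 + 49/47)*(-23) = -562/47*(-23) = 12926/47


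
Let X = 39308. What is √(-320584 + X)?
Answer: 2*I*√70319 ≈ 530.35*I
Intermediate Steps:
√(-320584 + X) = √(-320584 + 39308) = √(-281276) = 2*I*√70319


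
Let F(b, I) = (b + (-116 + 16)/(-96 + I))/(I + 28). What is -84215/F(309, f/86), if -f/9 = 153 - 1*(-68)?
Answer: -72301188165/54598046 ≈ -1324.2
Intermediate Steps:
f = -1989 (f = -9*(153 - 1*(-68)) = -9*(153 + 68) = -9*221 = -1989)
F(b, I) = (b - 100/(-96 + I))/(28 + I)
-84215/F(309, f/86) = -84215*(2688 - (-1989/86)**2 + 68*(-1989/86))/(100 + 96*309 - 1*(-1989/86)*309) = -84215*(2688 - (-1989*1/86)**2 + 68*(-1989*1/86))/(100 + 29664 - 1*(-1989*1/86)*309) = -84215*(2688 - (-1989/86)**2 + 68*(-1989/86))/(100 + 29664 - 1*(-1989/86)*309) = -84215*(2688 - 1*3956121/7396 - 67626/43)/(100 + 29664 + 614601/86) = -84215/((3174305/86)/(2688 - 3956121/7396 - 67626/43)) = -84215/((3174305/86)/(4292655/7396)) = -84215/((7396/4292655)*(3174305/86)) = -84215/54598046/858531 = -84215*858531/54598046 = -72301188165/54598046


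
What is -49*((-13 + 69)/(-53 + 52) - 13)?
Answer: 3381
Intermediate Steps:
-49*((-13 + 69)/(-53 + 52) - 13) = -49*(56/(-1) - 13) = -49*(56*(-1) - 13) = -49*(-56 - 13) = -49*(-69) = 3381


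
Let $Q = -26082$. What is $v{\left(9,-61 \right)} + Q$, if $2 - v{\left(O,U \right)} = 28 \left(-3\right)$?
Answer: $-25996$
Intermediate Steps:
$v{\left(O,U \right)} = 86$ ($v{\left(O,U \right)} = 2 - 28 \left(-3\right) = 2 - -84 = 2 + 84 = 86$)
$v{\left(9,-61 \right)} + Q = 86 - 26082 = -25996$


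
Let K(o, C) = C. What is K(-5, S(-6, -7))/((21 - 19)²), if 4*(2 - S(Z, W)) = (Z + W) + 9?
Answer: ¾ ≈ 0.75000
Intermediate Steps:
S(Z, W) = -¼ - W/4 - Z/4 (S(Z, W) = 2 - ((Z + W) + 9)/4 = 2 - ((W + Z) + 9)/4 = 2 - (9 + W + Z)/4 = 2 + (-9/4 - W/4 - Z/4) = -¼ - W/4 - Z/4)
K(-5, S(-6, -7))/((21 - 19)²) = (-¼ - ¼*(-7) - ¼*(-6))/((21 - 19)²) = (-¼ + 7/4 + 3/2)/(2²) = 3/4 = 3*(¼) = ¾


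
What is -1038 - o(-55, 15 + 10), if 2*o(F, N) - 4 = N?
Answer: -2105/2 ≈ -1052.5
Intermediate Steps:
o(F, N) = 2 + N/2
-1038 - o(-55, 15 + 10) = -1038 - (2 + (15 + 10)/2) = -1038 - (2 + (½)*25) = -1038 - (2 + 25/2) = -1038 - 1*29/2 = -1038 - 29/2 = -2105/2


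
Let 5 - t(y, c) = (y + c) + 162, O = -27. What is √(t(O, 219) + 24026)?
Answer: √23677 ≈ 153.87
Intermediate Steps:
t(y, c) = -157 - c - y (t(y, c) = 5 - ((y + c) + 162) = 5 - ((c + y) + 162) = 5 - (162 + c + y) = 5 + (-162 - c - y) = -157 - c - y)
√(t(O, 219) + 24026) = √((-157 - 1*219 - 1*(-27)) + 24026) = √((-157 - 219 + 27) + 24026) = √(-349 + 24026) = √23677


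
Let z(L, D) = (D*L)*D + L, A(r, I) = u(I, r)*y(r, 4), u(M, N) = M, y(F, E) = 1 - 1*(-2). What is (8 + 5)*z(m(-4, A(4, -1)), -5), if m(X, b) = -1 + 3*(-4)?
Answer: -4394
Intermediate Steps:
y(F, E) = 3 (y(F, E) = 1 + 2 = 3)
A(r, I) = 3*I (A(r, I) = I*3 = 3*I)
m(X, b) = -13 (m(X, b) = -1 - 12 = -13)
z(L, D) = L + L*D² (z(L, D) = L*D² + L = L + L*D²)
(8 + 5)*z(m(-4, A(4, -1)), -5) = (8 + 5)*(-13*(1 + (-5)²)) = 13*(-13*(1 + 25)) = 13*(-13*26) = 13*(-338) = -4394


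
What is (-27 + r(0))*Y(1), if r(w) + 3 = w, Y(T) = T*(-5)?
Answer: 150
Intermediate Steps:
Y(T) = -5*T
r(w) = -3 + w
(-27 + r(0))*Y(1) = (-27 + (-3 + 0))*(-5*1) = (-27 - 3)*(-5) = -30*(-5) = 150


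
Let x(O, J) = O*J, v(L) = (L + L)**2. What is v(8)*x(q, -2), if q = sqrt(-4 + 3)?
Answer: -512*I ≈ -512.0*I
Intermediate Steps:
v(L) = 4*L**2 (v(L) = (2*L)**2 = 4*L**2)
q = I (q = sqrt(-1) = I ≈ 1.0*I)
x(O, J) = J*O
v(8)*x(q, -2) = (4*8**2)*(-2*I) = (4*64)*(-2*I) = 256*(-2*I) = -512*I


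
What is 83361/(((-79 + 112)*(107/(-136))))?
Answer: -3779032/1177 ≈ -3210.7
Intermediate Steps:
83361/(((-79 + 112)*(107/(-136)))) = 83361/((33*(107*(-1/136)))) = 83361/((33*(-107/136))) = 83361/(-3531/136) = 83361*(-136/3531) = -3779032/1177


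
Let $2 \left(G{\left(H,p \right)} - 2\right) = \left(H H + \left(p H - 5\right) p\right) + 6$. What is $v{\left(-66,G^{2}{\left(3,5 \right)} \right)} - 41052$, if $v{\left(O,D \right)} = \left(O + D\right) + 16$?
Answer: $- \frac{159647}{4} \approx -39912.0$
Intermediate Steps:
$G{\left(H,p \right)} = 5 + \frac{H^{2}}{2} + \frac{p \left(-5 + H p\right)}{2}$ ($G{\left(H,p \right)} = 2 + \frac{\left(H H + \left(p H - 5\right) p\right) + 6}{2} = 2 + \frac{\left(H^{2} + \left(H p - 5\right) p\right) + 6}{2} = 2 + \frac{\left(H^{2} + \left(-5 + H p\right) p\right) + 6}{2} = 2 + \frac{\left(H^{2} + p \left(-5 + H p\right)\right) + 6}{2} = 2 + \frac{6 + H^{2} + p \left(-5 + H p\right)}{2} = 2 + \left(3 + \frac{H^{2}}{2} + \frac{p \left(-5 + H p\right)}{2}\right) = 5 + \frac{H^{2}}{2} + \frac{p \left(-5 + H p\right)}{2}$)
$v{\left(O,D \right)} = 16 + D + O$ ($v{\left(O,D \right)} = \left(D + O\right) + 16 = 16 + D + O$)
$v{\left(-66,G^{2}{\left(3,5 \right)} \right)} - 41052 = \left(16 + \left(5 + \frac{3^{2}}{2} - \frac{25}{2} + \frac{1}{2} \cdot 3 \cdot 5^{2}\right)^{2} - 66\right) - 41052 = \left(16 + \left(5 + \frac{1}{2} \cdot 9 - \frac{25}{2} + \frac{1}{2} \cdot 3 \cdot 25\right)^{2} - 66\right) - 41052 = \left(16 + \left(5 + \frac{9}{2} - \frac{25}{2} + \frac{75}{2}\right)^{2} - 66\right) - 41052 = \left(16 + \left(\frac{69}{2}\right)^{2} - 66\right) - 41052 = \left(16 + \frac{4761}{4} - 66\right) - 41052 = \frac{4561}{4} - 41052 = - \frac{159647}{4}$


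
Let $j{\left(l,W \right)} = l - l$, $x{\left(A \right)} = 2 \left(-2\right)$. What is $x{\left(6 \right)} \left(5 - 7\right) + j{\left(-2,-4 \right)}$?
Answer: $8$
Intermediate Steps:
$x{\left(A \right)} = -4$
$j{\left(l,W \right)} = 0$
$x{\left(6 \right)} \left(5 - 7\right) + j{\left(-2,-4 \right)} = - 4 \left(5 - 7\right) + 0 = \left(-4\right) \left(-2\right) + 0 = 8 + 0 = 8$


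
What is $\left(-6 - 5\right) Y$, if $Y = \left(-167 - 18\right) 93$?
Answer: $189255$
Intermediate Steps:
$Y = -17205$ ($Y = \left(-185\right) 93 = -17205$)
$\left(-6 - 5\right) Y = \left(-6 - 5\right) \left(-17205\right) = \left(-11\right) \left(-17205\right) = 189255$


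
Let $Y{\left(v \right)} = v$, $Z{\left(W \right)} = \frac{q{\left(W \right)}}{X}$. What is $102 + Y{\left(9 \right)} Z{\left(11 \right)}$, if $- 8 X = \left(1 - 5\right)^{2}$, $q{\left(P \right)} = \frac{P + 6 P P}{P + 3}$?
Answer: $- \frac{3777}{28} \approx -134.89$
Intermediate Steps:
$q{\left(P \right)} = \frac{P + 6 P^{2}}{3 + P}$
$X = -2$ ($X = - \frac{\left(1 - 5\right)^{2}}{8} = - \frac{\left(-4\right)^{2}}{8} = \left(- \frac{1}{8}\right) 16 = -2$)
$Z{\left(W \right)} = - \frac{W \left(1 + 6 W\right)}{2 \left(3 + W\right)}$ ($Z{\left(W \right)} = \frac{W \frac{1}{3 + W} \left(1 + 6 W\right)}{-2} = \frac{W \left(1 + 6 W\right)}{3 + W} \left(- \frac{1}{2}\right) = - \frac{W \left(1 + 6 W\right)}{2 \left(3 + W\right)}$)
$102 + Y{\left(9 \right)} Z{\left(11 \right)} = 102 + 9 \left(\left(-1\right) 11 \frac{1}{6 + 2 \cdot 11} \left(1 + 6 \cdot 11\right)\right) = 102 + 9 \left(\left(-1\right) 11 \frac{1}{6 + 22} \left(1 + 66\right)\right) = 102 + 9 \left(\left(-1\right) 11 \cdot \frac{1}{28} \cdot 67\right) = 102 + 9 \left(- \frac{737}{28}\right) = 102 - \frac{6633}{28} = - \frac{3777}{28}$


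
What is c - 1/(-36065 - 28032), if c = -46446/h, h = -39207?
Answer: 992362823/837683693 ≈ 1.1847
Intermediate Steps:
c = 15482/13069 (c = -46446/(-39207) = -46446*(-1/39207) = 15482/13069 ≈ 1.1846)
c - 1/(-36065 - 28032) = 15482/13069 - 1/(-36065 - 28032) = 15482/13069 - 1/(-64097) = 15482/13069 - 1*(-1/64097) = 15482/13069 + 1/64097 = 992362823/837683693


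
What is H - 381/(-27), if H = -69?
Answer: -494/9 ≈ -54.889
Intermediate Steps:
H - 381/(-27) = -69 - 381/(-27) = -69 - 381*(-1)/27 = -69 - 1*(-127/9) = -69 + 127/9 = -494/9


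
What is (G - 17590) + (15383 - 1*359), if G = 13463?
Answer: 10897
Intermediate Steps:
(G - 17590) + (15383 - 1*359) = (13463 - 17590) + (15383 - 1*359) = -4127 + (15383 - 359) = -4127 + 15024 = 10897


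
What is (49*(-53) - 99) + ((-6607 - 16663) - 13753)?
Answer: -39719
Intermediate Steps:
(49*(-53) - 99) + ((-6607 - 16663) - 13753) = (-2597 - 99) + (-23270 - 13753) = -2696 - 37023 = -39719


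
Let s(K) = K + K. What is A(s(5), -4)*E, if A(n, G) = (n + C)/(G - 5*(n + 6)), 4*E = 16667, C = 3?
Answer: -30953/48 ≈ -644.85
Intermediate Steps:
s(K) = 2*K
E = 16667/4 (E = (¼)*16667 = 16667/4 ≈ 4166.8)
A(n, G) = (3 + n)/(-30 + G - 5*n) (A(n, G) = (n + 3)/(G - 5*(n + 6)) = (3 + n)/(G - 5*(6 + n)) = (3 + n)/(G + (-30 - 5*n)) = (3 + n)/(-30 + G - 5*n))
A(s(5), -4)*E = ((-3 - 2*5)/(30 - 1*(-4) + 5*(2*5)))*(16667/4) = ((-3 - 1*10)/(30 + 4 + 5*10))*(16667/4) = ((-3 - 10)/(30 + 4 + 50))*(16667/4) = (-13/84)*(16667/4) = ((1/84)*(-13))*(16667/4) = -13/84*16667/4 = -30953/48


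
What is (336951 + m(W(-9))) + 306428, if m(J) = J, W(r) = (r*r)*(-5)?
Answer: 642974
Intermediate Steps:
W(r) = -5*r² (W(r) = r²*(-5) = -5*r²)
(336951 + m(W(-9))) + 306428 = (336951 - 5*(-9)²) + 306428 = (336951 - 5*81) + 306428 = (336951 - 405) + 306428 = 336546 + 306428 = 642974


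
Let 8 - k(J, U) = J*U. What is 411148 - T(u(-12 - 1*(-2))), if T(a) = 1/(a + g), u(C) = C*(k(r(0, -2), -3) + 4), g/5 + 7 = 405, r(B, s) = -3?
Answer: 805850079/1960 ≈ 4.1115e+5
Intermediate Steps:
k(J, U) = 8 - J*U
g = 1990 (g = -35 + 5*405 = -35 + 2025 = 1990)
u(C) = 3*C (u(C) = C*((8 - 1*(-3)*(-3)) + 4) = C*((8 - 9) + 4) = C*(-1 + 4) = C*3 = 3*C)
T(a) = 1/(1990 + a) (T(a) = 1/(a + 1990) = 1/(1990 + a))
411148 - T(u(-12 - 1*(-2))) = 411148 - 1/(1990 + 3*(-12 - 1*(-2))) = 411148 - 1/(1990 + 3*(-12 + 2)) = 411148 - 1/(1990 + 3*(-10)) = 411148 - 1/(1990 - 30) = 411148 - 1/1960 = 805850079/1960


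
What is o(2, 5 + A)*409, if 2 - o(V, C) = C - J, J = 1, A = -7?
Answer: 2045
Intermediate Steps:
o(V, C) = 3 - C (o(V, C) = 2 - (C - 1*1) = 2 - (C - 1) = 2 - (-1 + C) = 2 + (1 - C) = 3 - C)
o(2, 5 + A)*409 = (3 - (5 - 7))*409 = (3 - 1*(-2))*409 = (3 + 2)*409 = 5*409 = 2045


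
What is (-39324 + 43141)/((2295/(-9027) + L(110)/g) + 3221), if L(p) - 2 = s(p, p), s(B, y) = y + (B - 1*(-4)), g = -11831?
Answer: 2664376693/2248160610 ≈ 1.1851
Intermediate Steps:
s(B, y) = 4 + B + y (s(B, y) = y + (B + 4) = y + (4 + B) = 4 + B + y)
L(p) = 6 + 2*p (L(p) = 2 + (4 + p + p) = 2 + (4 + 2*p) = 6 + 2*p)
(-39324 + 43141)/((2295/(-9027) + L(110)/g) + 3221) = (-39324 + 43141)/((2295/(-9027) + (6 + 2*110)/(-11831)) + 3221) = 3817/((2295*(-1/9027) + (6 + 220)*(-1/11831)) + 3221) = 3817/((-15/59 + 226*(-1/11831)) + 3221) = 3817/((-15/59 - 226/11831) + 3221) = 3817/(-190799/698029 + 3221) = 3817/(2248160610/698029) = 3817*(698029/2248160610) = 2664376693/2248160610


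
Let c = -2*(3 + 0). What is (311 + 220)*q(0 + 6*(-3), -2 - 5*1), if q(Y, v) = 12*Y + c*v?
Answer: -92394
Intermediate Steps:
c = -6 (c = -2*3 = -6)
q(Y, v) = -6*v + 12*Y (q(Y, v) = 12*Y - 6*v = -6*v + 12*Y)
(311 + 220)*q(0 + 6*(-3), -2 - 5*1) = (311 + 220)*(-6*(-2 - 5*1) + 12*(0 + 6*(-3))) = 531*(-6*(-2 - 5) + 12*(0 - 18)) = 531*(-6*(-7) + 12*(-18)) = 531*(42 - 216) = 531*(-174) = -92394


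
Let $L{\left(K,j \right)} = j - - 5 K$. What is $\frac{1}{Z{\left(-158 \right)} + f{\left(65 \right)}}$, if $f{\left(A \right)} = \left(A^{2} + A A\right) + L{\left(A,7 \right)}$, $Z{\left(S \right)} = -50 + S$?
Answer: $\frac{1}{8574} \approx 0.00011663$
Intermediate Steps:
$L{\left(K,j \right)} = j + 5 K$
$f{\left(A \right)} = 7 + 2 A^{2} + 5 A$ ($f{\left(A \right)} = \left(A^{2} + A A\right) + \left(7 + 5 A\right) = \left(A^{2} + A^{2}\right) + \left(7 + 5 A\right) = 2 A^{2} + \left(7 + 5 A\right) = 7 + 2 A^{2} + 5 A$)
$\frac{1}{Z{\left(-158 \right)} + f{\left(65 \right)}} = \frac{1}{\left(-50 - 158\right) + \left(7 + 2 \cdot 65^{2} + 5 \cdot 65\right)} = \frac{1}{-208 + \left(7 + 2 \cdot 4225 + 325\right)} = \frac{1}{-208 + \left(7 + 8450 + 325\right)} = \frac{1}{-208 + 8782} = \frac{1}{8574}$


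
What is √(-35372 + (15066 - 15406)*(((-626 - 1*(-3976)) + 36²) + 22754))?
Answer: 2*I*√2337843 ≈ 3058.0*I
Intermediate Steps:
√(-35372 + (15066 - 15406)*(((-626 - 1*(-3976)) + 36²) + 22754)) = √(-35372 - 340*(((-626 + 3976) + 1296) + 22754)) = √(-35372 - 340*((3350 + 1296) + 22754)) = √(-35372 - 340*(4646 + 22754)) = √(-35372 - 340*27400) = √(-35372 - 9316000) = √(-9351372) = 2*I*√2337843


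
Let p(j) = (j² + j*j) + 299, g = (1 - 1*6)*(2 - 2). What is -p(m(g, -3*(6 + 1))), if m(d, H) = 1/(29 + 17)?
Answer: -316343/1058 ≈ -299.00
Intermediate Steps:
g = 0 (g = (1 - 6)*0 = -5*0 = 0)
m(d, H) = 1/46
p(j) = 299 + 2*j² (p(j) = (j² + j²) + 299 = 2*j² + 299 = 299 + 2*j²)
-p(m(g, -3*(6 + 1))) = -(299 + 2*(1/46)²) = -(299 + 2*(1/2116)) = -(299 + 1/1058) = -1*316343/1058 = -316343/1058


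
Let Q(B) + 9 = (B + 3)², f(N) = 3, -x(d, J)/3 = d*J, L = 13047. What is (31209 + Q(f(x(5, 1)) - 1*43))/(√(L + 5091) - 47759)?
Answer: -1555462871/2280903943 - 32569*√18138/2280903943 ≈ -0.68387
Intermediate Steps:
x(d, J) = -3*J*d (x(d, J) = -3*d*J = -3*J*d)
Q(B) = -9 + (3 + B)² (Q(B) = -9 + (B + 3)² = -9 + (3 + B)²)
(31209 + Q(f(x(5, 1)) - 1*43))/(√(L + 5091) - 47759) = (31209 + (3 - 1*43)*(6 + (3 - 1*43)))/(√(13047 + 5091) - 47759) = (31209 + (3 - 43)*(6 + (3 - 43)))/(√18138 - 47759) = (31209 - 40*(6 - 40))/(-47759 + √18138) = (31209 - 40*(-34))/(-47759 + √18138) = (31209 + 1360)/(-47759 + √18138) = 32569/(-47759 + √18138)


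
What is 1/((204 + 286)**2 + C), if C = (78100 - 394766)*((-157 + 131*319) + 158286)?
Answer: -1/63306993288 ≈ -1.5796e-11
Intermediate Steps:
C = -63307233388 (C = -316666*((-157 + 41789) + 158286) = -316666*(41632 + 158286) = -316666*199918 = -63307233388)
1/((204 + 286)**2 + C) = 1/((204 + 286)**2 - 63307233388) = 1/(490**2 - 63307233388) = 1/(240100 - 63307233388) = 1/(-63306993288) = -1/63306993288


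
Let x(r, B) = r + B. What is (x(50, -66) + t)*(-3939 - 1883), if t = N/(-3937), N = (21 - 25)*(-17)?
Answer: 367135320/3937 ≈ 93253.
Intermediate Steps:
N = 68 (N = -4*(-17) = 68)
t = -68/3937 (t = 68/(-3937) = 68*(-1/3937) = -68/3937 ≈ -0.017272)
x(r, B) = B + r
(x(50, -66) + t)*(-3939 - 1883) = ((-66 + 50) - 68/3937)*(-3939 - 1883) = (-16 - 68/3937)*(-5822) = -63060/3937*(-5822) = 367135320/3937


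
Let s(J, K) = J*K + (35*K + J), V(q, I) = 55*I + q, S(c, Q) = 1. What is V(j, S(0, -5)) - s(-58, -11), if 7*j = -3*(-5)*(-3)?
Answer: -1025/7 ≈ -146.43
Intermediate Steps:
j = -45/7 (j = (-3*(-5)*(-3))/7 = (15*(-3))/7 = (⅐)*(-45) = -45/7 ≈ -6.4286)
V(q, I) = q + 55*I
s(J, K) = J + 35*K + J*K (s(J, K) = J*K + (J + 35*K) = J + 35*K + J*K)
V(j, S(0, -5)) - s(-58, -11) = (-45/7 + 55*1) - (-58 + 35*(-11) - 58*(-11)) = (-45/7 + 55) - (-58 - 385 + 638) = 340/7 - 1*195 = 340/7 - 195 = -1025/7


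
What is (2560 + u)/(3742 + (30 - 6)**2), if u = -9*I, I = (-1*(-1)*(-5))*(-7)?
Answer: 2245/4318 ≈ 0.51992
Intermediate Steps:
I = 35 (I = (1*(-5))*(-7) = -5*(-7) = 35)
u = -315 (u = -9*35 = -315)
(2560 + u)/(3742 + (30 - 6)**2) = (2560 - 315)/(3742 + (30 - 6)**2) = 2245/(3742 + 24**2) = 2245/(3742 + 576) = 2245/4318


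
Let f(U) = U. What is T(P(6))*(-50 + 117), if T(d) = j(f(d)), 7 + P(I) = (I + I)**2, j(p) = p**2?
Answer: 1257523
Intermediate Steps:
P(I) = -7 + 4*I**2 (P(I) = -7 + (I + I)**2 = -7 + (2*I)**2 = -7 + 4*I**2)
T(d) = d**2
T(P(6))*(-50 + 117) = (-7 + 4*6**2)**2*(-50 + 117) = (-7 + 4*36)**2*67 = (-7 + 144)**2*67 = 137**2*67 = 18769*67 = 1257523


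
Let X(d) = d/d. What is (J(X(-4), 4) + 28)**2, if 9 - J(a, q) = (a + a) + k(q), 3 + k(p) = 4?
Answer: 1156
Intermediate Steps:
k(p) = 1 (k(p) = -3 + 4 = 1)
X(d) = 1
J(a, q) = 8 - 2*a (J(a, q) = 9 - ((a + a) + 1) = 9 - (2*a + 1) = 9 - (1 + 2*a) = 9 + (-1 - 2*a) = 8 - 2*a)
(J(X(-4), 4) + 28)**2 = ((8 - 2*1) + 28)**2 = ((8 - 2) + 28)**2 = (6 + 28)**2 = 34**2 = 1156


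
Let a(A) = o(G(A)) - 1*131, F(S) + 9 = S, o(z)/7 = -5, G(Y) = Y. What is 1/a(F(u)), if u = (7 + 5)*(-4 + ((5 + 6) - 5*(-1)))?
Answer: -1/166 ≈ -0.0060241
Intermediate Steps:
o(z) = -35 (o(z) = 7*(-5) = -35)
u = 144 (u = 12*(-4 + (11 + 5)) = 12*(-4 + 16) = 12*12 = 144)
F(S) = -9 + S
a(A) = -166 (a(A) = -35 - 1*131 = -35 - 131 = -166)
1/a(F(u)) = 1/(-166) = -1/166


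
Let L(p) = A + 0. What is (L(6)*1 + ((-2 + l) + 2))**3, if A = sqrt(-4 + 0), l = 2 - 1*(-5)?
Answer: 259 + 286*I ≈ 259.0 + 286.0*I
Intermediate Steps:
l = 7 (l = 2 + 5 = 7)
A = 2*I (A = sqrt(-4) = 2*I ≈ 2.0*I)
L(p) = 2*I (L(p) = 2*I + 0 = 2*I)
(L(6)*1 + ((-2 + l) + 2))**3 = ((2*I)*1 + ((-2 + 7) + 2))**3 = (2*I + (5 + 2))**3 = (2*I + 7)**3 = (7 + 2*I)**3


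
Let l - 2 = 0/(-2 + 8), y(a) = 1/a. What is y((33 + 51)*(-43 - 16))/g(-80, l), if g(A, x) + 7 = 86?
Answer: -1/391524 ≈ -2.5541e-6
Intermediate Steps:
l = 2 (l = 2 + 0/(-2 + 8) = 2 + 0/6 = 2 + (⅙)*0 = 2 + 0 = 2)
g(A, x) = 79 (g(A, x) = -7 + 86 = 79)
y((33 + 51)*(-43 - 16))/g(-80, l) = 1/(((33 + 51)*(-43 - 16))*79) = (1/79)/(84*(-59)) = (1/79)/(-4956) = -1/4956*1/79 = -1/391524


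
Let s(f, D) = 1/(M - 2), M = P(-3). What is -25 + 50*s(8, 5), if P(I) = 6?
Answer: -25/2 ≈ -12.500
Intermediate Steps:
M = 6
s(f, D) = ¼ (s(f, D) = 1/(6 - 2) = 1/4 = ¼)
-25 + 50*s(8, 5) = -25 + 50*(¼) = -25 + 25/2 = -25/2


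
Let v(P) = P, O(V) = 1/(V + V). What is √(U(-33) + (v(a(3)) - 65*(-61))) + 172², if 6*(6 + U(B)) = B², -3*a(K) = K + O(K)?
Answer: 29584 + √37255/3 ≈ 29648.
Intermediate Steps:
O(V) = 1/(2*V)
a(K) = -K/3 - 1/(6*K) (a(K) = -(K + 1/(2*K))/3 = -K/3 - 1/(6*K))
U(B) = -6 + B²/6
√(U(-33) + (v(a(3)) - 65*(-61))) + 172² = √((-6 + (⅙)*(-33)²) + ((-⅓*3 - ⅙/3) - 65*(-61))) + 172² = √((-6 + (⅙)*1089) + ((-1 - ⅙*⅓) + 3965)) + 29584 = √((-6 + 363/2) + ((-1 - 1/18) + 3965)) + 29584 = √(351/2 + (-19/18 + 3965)) + 29584 = √(351/2 + 71351/18) + 29584 = √(37255/9) + 29584 = √37255/3 + 29584 = 29584 + √37255/3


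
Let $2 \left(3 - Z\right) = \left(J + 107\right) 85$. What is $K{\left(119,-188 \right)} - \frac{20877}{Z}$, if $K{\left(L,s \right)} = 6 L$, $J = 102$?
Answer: $\frac{12721680}{17759} \approx 716.35$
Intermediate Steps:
$Z = - \frac{17759}{2}$ ($Z = 3 - \frac{\left(102 + 107\right) 85}{2} = 3 - \frac{209 \cdot 85}{2} = 3 - \frac{17765}{2} = - \frac{17759}{2} \approx -8879.5$)
$K{\left(119,-188 \right)} - \frac{20877}{Z} = 6 \cdot 119 - \frac{20877}{- \frac{17759}{2}} = 714 - 20877 \left(- \frac{2}{17759}\right) = 714 - - \frac{41754}{17759} = 714 + \frac{41754}{17759} = \frac{12721680}{17759}$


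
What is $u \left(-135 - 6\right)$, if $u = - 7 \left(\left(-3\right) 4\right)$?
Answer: $-11844$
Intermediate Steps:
$u = 84$ ($u = \left(-7\right) \left(-12\right) = 84$)
$u \left(-135 - 6\right) = 84 \left(-135 - 6\right) = 84 \left(-141\right) = -11844$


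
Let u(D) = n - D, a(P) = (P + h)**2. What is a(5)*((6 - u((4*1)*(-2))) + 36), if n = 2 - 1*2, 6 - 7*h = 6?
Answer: 850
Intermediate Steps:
h = 0 (h = 6/7 - 1/7*6 = 6/7 - 6/7 = 0)
n = 0 (n = 2 - 2 = 0)
a(P) = P**2 (a(P) = (P + 0)**2 = P**2)
u(D) = -D (u(D) = 0 - D = -D)
a(5)*((6 - u((4*1)*(-2))) + 36) = 5**2*((6 - (-1)*(4*1)*(-2)) + 36) = 25*((6 - (-1)*4*(-2)) + 36) = 25*((6 - (-1)*(-8)) + 36) = 25*((6 - 1*8) + 36) = 25*((6 - 8) + 36) = 25*(-2 + 36) = 25*34 = 850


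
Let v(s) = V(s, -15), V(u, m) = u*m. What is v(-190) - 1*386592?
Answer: -383742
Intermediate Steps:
V(u, m) = m*u
v(s) = -15*s
v(-190) - 1*386592 = -15*(-190) - 1*386592 = 2850 - 386592 = -383742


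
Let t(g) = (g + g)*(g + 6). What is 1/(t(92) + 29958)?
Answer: 1/47990 ≈ 2.0838e-5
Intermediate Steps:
t(g) = 2*g*(6 + g) (t(g) = (2*g)*(6 + g) = 2*g*(6 + g))
1/(t(92) + 29958) = 1/(2*92*(6 + 92) + 29958) = 1/(2*92*98 + 29958) = 1/(18032 + 29958) = 1/47990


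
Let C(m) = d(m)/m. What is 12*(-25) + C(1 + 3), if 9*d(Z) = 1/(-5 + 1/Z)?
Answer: -51301/171 ≈ -300.01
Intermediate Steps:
d(Z) = 1/(9*(-5 + 1/Z))
C(m) = -1/(-9 + 45*m) (C(m) = (-m/(-9 + 45*m))/m = -1/(-9 + 45*m))
12*(-25) + C(1 + 3) = 12*(-25) - 1/(-9 + 45*(1 + 3)) = -300 - 1/(-9 + 45*4) = -300 - 1/(-9 + 180) = -300 - 1/171 = -51301/171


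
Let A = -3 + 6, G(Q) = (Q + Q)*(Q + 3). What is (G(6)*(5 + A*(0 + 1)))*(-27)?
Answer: -23328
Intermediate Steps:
G(Q) = 2*Q*(3 + Q) (G(Q) = (2*Q)*(3 + Q) = 2*Q*(3 + Q))
A = 3
(G(6)*(5 + A*(0 + 1)))*(-27) = ((2*6*(3 + 6))*(5 + 3*(0 + 1)))*(-27) = ((2*6*9)*(5 + 3*1))*(-27) = (108*(5 + 3))*(-27) = (108*8)*(-27) = 864*(-27) = -23328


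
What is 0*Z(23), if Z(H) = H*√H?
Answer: 0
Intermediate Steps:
Z(H) = H^(3/2)
0*Z(23) = 0*23^(3/2) = 0*(23*√23) = 0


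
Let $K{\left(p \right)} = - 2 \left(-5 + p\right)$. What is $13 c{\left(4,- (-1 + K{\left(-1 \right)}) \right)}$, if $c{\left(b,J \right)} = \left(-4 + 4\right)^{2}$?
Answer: $0$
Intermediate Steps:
$K{\left(p \right)} = 10 - 2 p$
$c{\left(b,J \right)} = 0$ ($c{\left(b,J \right)} = 0^{2} = 0$)
$13 c{\left(4,- (-1 + K{\left(-1 \right)}) \right)} = 13 \cdot 0 = 0$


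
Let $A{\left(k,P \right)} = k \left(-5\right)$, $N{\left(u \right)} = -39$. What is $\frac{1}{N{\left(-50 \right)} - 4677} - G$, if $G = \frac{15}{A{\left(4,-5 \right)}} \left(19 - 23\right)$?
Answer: $- \frac{14149}{4716} \approx -3.0002$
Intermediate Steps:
$A{\left(k,P \right)} = - 5 k$
$G = 3$ ($G = \frac{15}{\left(-5\right) 4} \left(19 - 23\right) = \frac{15}{-20} \left(-4\right) = 15 \left(- \frac{1}{20}\right) \left(-4\right) = \left(- \frac{3}{4}\right) \left(-4\right) = 3$)
$\frac{1}{N{\left(-50 \right)} - 4677} - G = \frac{1}{-39 - 4677} - 3 = \frac{1}{-4716} - 3 = - \frac{1}{4716} - 3 = - \frac{14149}{4716}$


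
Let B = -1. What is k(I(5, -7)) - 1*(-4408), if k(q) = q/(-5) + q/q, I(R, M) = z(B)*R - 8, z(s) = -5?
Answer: 22078/5 ≈ 4415.6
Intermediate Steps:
I(R, M) = -8 - 5*R (I(R, M) = -5*R - 8 = -8 - 5*R)
k(q) = 1 - q/5 (k(q) = q*(-⅕) + 1 = -q/5 + 1 = 1 - q/5)
k(I(5, -7)) - 1*(-4408) = (1 - (-8 - 5*5)/5) - 1*(-4408) = (1 - (-8 - 25)/5) + 4408 = (1 - ⅕*(-33)) + 4408 = (1 + 33/5) + 4408 = 38/5 + 4408 = 22078/5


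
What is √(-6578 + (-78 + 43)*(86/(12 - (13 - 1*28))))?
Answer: 2*I*√135462/9 ≈ 81.789*I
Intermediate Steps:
√(-6578 + (-78 + 43)*(86/(12 - (13 - 1*28)))) = √(-6578 - 3010/(12 - (13 - 28))) = √(-6578 - 3010/(12 - 1*(-15))) = √(-6578 - 3010/(12 + 15)) = √(-6578 - 3010/27) = √(-180616/27) = 2*I*√135462/9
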